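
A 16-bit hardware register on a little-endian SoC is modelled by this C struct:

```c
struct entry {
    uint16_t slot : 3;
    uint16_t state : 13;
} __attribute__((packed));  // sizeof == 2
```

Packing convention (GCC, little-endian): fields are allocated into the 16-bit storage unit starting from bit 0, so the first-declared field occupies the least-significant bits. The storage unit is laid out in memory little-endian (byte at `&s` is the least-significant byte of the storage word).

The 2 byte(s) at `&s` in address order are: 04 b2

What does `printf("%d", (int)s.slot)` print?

4

[0]=0x04 [1]=0xb2 (little-endian) → word 0xb204
slot:3 @ bit 0 → (0xb204>>0)&0x7 = 0x4  ←
state:13 @ bit 3 → (0xb204>>3)&0x1fff = 0x1640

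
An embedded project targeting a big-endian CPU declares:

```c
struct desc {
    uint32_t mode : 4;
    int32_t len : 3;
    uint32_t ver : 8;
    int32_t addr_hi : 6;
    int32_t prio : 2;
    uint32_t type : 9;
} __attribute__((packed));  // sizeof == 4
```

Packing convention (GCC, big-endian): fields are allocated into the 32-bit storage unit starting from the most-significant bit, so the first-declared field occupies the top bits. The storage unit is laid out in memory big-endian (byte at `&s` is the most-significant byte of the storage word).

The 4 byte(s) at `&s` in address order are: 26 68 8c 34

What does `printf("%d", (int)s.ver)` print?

[0]=0x26 [1]=0x68 [2]=0x8c [3]=0x34 (big-endian) → word 0x26688c34
mode:4 @ bit 28 → (0x26688c34>>28)&0xf = 0x2
len:3 @ bit 25 → (0x26688c34>>25)&0x7 = 0x3
ver:8 @ bit 17 → (0x26688c34>>17)&0xff = 0x34  ←
addr_hi:6 @ bit 11 → (0x26688c34>>11)&0x3f = 0x11
prio:2 @ bit 9 → (0x26688c34>>9)&0x3 = 0x2
type:9 @ bit 0 → (0x26688c34>>0)&0x1ff = 0x34

52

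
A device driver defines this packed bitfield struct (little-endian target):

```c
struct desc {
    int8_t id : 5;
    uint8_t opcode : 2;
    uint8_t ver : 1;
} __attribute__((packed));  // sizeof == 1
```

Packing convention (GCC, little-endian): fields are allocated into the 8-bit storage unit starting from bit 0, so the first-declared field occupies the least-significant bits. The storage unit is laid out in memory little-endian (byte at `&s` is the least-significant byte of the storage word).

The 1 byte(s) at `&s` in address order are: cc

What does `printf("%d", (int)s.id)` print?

[0]=0xcc (little-endian) → word 0xcc
id [0+:5] = (word>>0) & 0x1f = 12  ←
opcode [5+:2] = (word>>5) & 0x3 = 2
ver [7+:1] = (word>>7) & 0x1 = 1
id signed 5b, MSB=0: value = 12

12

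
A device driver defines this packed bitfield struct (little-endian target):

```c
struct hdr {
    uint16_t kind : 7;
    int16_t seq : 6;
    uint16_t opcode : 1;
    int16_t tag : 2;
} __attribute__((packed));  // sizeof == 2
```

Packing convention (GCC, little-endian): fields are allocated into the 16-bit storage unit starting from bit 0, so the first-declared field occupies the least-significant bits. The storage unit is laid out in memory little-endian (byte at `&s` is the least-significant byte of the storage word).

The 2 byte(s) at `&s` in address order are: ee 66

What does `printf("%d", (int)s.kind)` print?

110

[0]=0xee [1]=0x66 (little-endian) → word 0x66ee
kind:7 @ bit 0 → (0x66ee>>0)&0x7f = 0x6e  ←
seq:6 @ bit 7 → (0x66ee>>7)&0x3f = 0xd
opcode:1 @ bit 13 → (0x66ee>>13)&0x1 = 0x1
tag:2 @ bit 14 → (0x66ee>>14)&0x3 = 0x1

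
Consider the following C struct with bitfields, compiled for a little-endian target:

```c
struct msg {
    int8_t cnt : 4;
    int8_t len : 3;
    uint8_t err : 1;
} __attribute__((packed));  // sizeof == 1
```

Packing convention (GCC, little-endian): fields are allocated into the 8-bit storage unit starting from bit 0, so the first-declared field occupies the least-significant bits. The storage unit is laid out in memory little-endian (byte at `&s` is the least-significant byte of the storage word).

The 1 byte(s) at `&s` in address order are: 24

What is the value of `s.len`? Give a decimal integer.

2

[0]=0x24 (little-endian) → word 0x24
cnt [0+:4] = (word>>0) & 0xf = 4
len [4+:3] = (word>>4) & 0x7 = 2  ←
err [7+:1] = (word>>7) & 0x1 = 0
len signed 3b, MSB=0: value = 2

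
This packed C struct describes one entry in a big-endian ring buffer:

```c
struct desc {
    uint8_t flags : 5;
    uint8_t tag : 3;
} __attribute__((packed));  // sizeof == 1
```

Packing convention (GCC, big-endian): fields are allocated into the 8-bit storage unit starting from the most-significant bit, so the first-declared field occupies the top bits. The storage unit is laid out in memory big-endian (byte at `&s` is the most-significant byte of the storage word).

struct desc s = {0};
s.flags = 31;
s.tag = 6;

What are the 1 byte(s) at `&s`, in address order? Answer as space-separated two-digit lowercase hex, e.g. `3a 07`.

flags:5 = 31 → 0x1f << 3 → word 0xf8
tag:3 = 6 → 0x6 << 0 → word 0xfe
word = 0xfe → big-endian bytes:
  [0]=0xfe

fe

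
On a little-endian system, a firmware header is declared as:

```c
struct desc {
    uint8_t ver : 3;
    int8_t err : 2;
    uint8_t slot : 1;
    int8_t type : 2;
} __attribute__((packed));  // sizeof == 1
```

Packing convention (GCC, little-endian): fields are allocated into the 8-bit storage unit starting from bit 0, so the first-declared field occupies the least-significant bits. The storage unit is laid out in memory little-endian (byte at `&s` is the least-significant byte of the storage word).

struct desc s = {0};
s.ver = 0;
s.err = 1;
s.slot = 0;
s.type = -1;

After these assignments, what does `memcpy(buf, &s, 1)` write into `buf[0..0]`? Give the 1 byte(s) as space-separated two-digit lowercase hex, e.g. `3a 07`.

c8

ver (3b) val=0 bits=0x0 at bit 0: 0x00
err (2b) val=1 bits=0x1 at bit 3: 0x08
slot (1b) val=0 bits=0x0 at bit 5: 0x08
type (2b) val=-1 bits=0x3 at bit 6: 0xc8
word = 0xc8 → little-endian bytes:
  [0]=0xc8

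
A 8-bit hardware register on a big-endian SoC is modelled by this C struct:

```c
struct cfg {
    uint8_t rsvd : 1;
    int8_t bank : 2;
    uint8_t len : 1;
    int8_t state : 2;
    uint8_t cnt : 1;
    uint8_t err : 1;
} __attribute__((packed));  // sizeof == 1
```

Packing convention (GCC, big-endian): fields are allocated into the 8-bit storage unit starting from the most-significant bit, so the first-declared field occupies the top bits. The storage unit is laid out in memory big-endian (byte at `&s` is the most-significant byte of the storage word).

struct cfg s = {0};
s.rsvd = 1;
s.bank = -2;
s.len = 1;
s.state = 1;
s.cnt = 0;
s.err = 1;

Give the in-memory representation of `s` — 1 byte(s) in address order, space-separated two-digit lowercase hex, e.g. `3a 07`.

[7+:1] rsvd=1 & 0x1 = 0x1; word=0x80
[5+:2] bank=-2 & 0x3 = 0x2; word=0xc0
[4+:1] len=1 & 0x1 = 0x1; word=0xd0
[2+:2] state=1 & 0x3 = 0x1; word=0xd4
[1+:1] cnt=0 & 0x1 = 0x0; word=0xd4
[0+:1] err=1 & 0x1 = 0x1; word=0xd5
word = 0xd5 → big-endian bytes:
  [0]=0xd5

d5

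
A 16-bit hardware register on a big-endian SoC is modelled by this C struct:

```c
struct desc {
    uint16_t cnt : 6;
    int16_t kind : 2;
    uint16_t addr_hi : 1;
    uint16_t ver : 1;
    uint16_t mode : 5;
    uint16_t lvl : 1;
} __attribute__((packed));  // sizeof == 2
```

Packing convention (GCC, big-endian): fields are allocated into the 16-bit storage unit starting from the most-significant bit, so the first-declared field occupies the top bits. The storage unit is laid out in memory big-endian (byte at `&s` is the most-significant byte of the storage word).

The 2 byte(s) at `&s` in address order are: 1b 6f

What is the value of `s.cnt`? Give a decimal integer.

[0]=0x1b [1]=0x6f (big-endian) → word 0x1b6f
cnt [10+:6] = (word>>10) & 0x3f = 6  ←
kind [8+:2] = (word>>8) & 0x3 = 3
addr_hi [7+:1] = (word>>7) & 0x1 = 0
ver [6+:1] = (word>>6) & 0x1 = 1
mode [1+:5] = (word>>1) & 0x1f = 23
lvl [0+:1] = (word>>0) & 0x1 = 1

6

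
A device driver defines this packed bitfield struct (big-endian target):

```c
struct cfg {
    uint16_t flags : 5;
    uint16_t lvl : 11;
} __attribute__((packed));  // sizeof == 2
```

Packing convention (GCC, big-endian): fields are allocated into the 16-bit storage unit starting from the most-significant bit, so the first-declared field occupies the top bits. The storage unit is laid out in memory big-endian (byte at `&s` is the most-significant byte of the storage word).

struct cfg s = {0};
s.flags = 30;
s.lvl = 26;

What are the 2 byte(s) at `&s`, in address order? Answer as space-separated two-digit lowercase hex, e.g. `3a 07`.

f0 1a

flags:5 = 30 → 0x1e << 11 → word 0xf000
lvl:11 = 26 → 0x1a << 0 → word 0xf01a
word = 0xf01a → big-endian bytes:
  [0]=0xf0  [1]=0x1a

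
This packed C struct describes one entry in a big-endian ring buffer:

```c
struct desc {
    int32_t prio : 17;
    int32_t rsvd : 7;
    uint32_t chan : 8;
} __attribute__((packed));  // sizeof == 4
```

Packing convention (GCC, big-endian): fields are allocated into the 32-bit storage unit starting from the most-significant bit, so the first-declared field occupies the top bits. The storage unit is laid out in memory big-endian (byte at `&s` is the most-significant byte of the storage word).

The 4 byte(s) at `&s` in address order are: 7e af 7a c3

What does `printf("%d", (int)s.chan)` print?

[0]=0x7e [1]=0xaf [2]=0x7a [3]=0xc3 (big-endian) → word 0x7eaf7ac3
prio:17 @ bit 15 → (0x7eaf7ac3>>15)&0x1ffff = 0xfd5e
rsvd:7 @ bit 8 → (0x7eaf7ac3>>8)&0x7f = 0x7a
chan:8 @ bit 0 → (0x7eaf7ac3>>0)&0xff = 0xc3  ←

195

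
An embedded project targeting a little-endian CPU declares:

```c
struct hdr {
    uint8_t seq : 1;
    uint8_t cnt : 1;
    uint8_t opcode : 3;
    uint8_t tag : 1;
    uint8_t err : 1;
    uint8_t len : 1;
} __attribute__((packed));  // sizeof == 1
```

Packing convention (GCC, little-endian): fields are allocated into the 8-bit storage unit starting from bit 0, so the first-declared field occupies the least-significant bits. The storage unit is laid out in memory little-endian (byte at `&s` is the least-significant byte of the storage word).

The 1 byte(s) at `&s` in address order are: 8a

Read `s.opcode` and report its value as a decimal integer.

[0]=0x8a (little-endian) → word 0x8a
seq:1 @ bit 0 → (0x8a>>0)&0x1 = 0x0
cnt:1 @ bit 1 → (0x8a>>1)&0x1 = 0x1
opcode:3 @ bit 2 → (0x8a>>2)&0x7 = 0x2  ←
tag:1 @ bit 5 → (0x8a>>5)&0x1 = 0x0
err:1 @ bit 6 → (0x8a>>6)&0x1 = 0x0
len:1 @ bit 7 → (0x8a>>7)&0x1 = 0x1

2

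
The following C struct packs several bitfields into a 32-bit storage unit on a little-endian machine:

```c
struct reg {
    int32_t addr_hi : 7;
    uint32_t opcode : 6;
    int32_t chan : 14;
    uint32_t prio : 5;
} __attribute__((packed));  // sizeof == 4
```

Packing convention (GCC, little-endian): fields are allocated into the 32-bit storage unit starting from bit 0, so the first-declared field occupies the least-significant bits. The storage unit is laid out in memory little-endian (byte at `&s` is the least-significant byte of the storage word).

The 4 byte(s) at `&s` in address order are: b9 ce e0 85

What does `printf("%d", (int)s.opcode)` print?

[0]=0xb9 [1]=0xce [2]=0xe0 [3]=0x85 (little-endian) → word 0x85e0ceb9
addr_hi [0+:7] = (word>>0) & 0x7f = 57
opcode [7+:6] = (word>>7) & 0x3f = 29  ←
chan [13+:14] = (word>>13) & 0x3fff = 12038
prio [27+:5] = (word>>27) & 0x1f = 16

29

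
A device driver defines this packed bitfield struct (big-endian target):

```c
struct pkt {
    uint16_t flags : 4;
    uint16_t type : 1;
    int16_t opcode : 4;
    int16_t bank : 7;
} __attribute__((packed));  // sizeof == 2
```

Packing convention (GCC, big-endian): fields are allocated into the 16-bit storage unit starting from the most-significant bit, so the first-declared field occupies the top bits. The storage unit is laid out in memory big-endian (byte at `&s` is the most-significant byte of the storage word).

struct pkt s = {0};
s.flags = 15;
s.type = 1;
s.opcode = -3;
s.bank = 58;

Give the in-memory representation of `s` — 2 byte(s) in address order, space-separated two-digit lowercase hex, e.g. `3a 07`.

fe ba

flags:4 = 15 → 0xf << 12 → word 0xf000
type:1 = 1 → 0x1 << 11 → word 0xf800
opcode:4 = -3 → 0xd << 7 → word 0xfe80
bank:7 = 58 → 0x3a << 0 → word 0xfeba
word = 0xfeba → big-endian bytes:
  [0]=0xfe  [1]=0xba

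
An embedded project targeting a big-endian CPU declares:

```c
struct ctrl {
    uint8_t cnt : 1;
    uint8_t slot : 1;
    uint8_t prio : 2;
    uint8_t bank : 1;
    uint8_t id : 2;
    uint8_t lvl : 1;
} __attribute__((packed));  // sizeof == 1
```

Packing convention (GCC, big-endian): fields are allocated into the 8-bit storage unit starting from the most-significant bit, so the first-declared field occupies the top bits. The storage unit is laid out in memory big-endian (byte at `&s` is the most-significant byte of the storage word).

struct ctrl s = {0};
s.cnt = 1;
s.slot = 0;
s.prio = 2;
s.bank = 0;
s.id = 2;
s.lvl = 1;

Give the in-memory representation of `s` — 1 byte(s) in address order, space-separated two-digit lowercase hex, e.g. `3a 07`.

cnt (1b) val=1 bits=0x1 at bit 7: 0x80
slot (1b) val=0 bits=0x0 at bit 6: 0x80
prio (2b) val=2 bits=0x2 at bit 4: 0xa0
bank (1b) val=0 bits=0x0 at bit 3: 0xa0
id (2b) val=2 bits=0x2 at bit 1: 0xa4
lvl (1b) val=1 bits=0x1 at bit 0: 0xa5
word = 0xa5 → big-endian bytes:
  [0]=0xa5

a5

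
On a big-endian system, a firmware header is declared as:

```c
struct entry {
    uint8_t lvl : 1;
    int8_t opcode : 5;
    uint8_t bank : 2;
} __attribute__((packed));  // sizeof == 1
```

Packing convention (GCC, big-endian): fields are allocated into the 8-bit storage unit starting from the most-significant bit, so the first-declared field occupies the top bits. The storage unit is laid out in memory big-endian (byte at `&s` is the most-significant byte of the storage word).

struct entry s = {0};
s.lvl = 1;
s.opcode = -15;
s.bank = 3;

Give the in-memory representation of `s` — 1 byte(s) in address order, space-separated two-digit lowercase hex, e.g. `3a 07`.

c7

[7+:1] lvl=1 & 0x1 = 0x1; word=0x80
[2+:5] opcode=-15 & 0x1f = 0x11; word=0xc4
[0+:2] bank=3 & 0x3 = 0x3; word=0xc7
word = 0xc7 → big-endian bytes:
  [0]=0xc7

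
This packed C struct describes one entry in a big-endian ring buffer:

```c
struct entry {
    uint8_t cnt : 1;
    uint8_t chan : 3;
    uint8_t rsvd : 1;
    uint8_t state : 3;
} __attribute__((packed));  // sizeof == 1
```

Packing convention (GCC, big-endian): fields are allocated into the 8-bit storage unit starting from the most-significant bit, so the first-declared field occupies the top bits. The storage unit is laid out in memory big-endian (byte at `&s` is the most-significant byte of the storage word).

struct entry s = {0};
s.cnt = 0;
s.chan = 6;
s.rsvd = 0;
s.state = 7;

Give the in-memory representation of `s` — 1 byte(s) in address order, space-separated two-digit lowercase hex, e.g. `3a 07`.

67

[7+:1] cnt=0 & 0x1 = 0x0; word=0x00
[4+:3] chan=6 & 0x7 = 0x6; word=0x60
[3+:1] rsvd=0 & 0x1 = 0x0; word=0x60
[0+:3] state=7 & 0x7 = 0x7; word=0x67
word = 0x67 → big-endian bytes:
  [0]=0x67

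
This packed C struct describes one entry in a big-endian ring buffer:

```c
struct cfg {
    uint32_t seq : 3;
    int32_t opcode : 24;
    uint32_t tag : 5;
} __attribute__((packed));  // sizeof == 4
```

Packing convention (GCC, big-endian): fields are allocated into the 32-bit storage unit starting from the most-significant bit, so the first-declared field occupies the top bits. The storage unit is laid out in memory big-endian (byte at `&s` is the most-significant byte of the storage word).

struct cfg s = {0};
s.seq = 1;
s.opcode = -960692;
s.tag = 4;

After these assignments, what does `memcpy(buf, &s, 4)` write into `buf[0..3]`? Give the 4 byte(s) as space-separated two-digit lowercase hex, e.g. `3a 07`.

seq:3 = 1 → 0x1 << 29 → word 0x20000000
opcode:24 = -960692 → 0xf1574c << 5 → word 0x3e2ae980
tag:5 = 4 → 0x4 << 0 → word 0x3e2ae984
word = 0x3e2ae984 → big-endian bytes:
  [0]=0x3e  [1]=0x2a  [2]=0xe9  [3]=0x84

3e 2a e9 84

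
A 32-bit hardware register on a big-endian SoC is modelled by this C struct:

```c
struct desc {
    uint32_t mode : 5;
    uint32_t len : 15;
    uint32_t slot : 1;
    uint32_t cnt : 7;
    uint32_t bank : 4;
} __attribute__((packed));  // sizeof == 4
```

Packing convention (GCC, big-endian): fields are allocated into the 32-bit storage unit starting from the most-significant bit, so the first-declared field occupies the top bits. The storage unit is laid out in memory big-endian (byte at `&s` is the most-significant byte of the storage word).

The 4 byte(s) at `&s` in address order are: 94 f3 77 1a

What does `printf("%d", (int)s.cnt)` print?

[0]=0x94 [1]=0xf3 [2]=0x77 [3]=0x1a (big-endian) → word 0x94f3771a
mode [27+:5] = (word>>27) & 0x1f = 18
len [12+:15] = (word>>12) & 0x7fff = 20279
slot [11+:1] = (word>>11) & 0x1 = 0
cnt [4+:7] = (word>>4) & 0x7f = 113  ←
bank [0+:4] = (word>>0) & 0xf = 10

113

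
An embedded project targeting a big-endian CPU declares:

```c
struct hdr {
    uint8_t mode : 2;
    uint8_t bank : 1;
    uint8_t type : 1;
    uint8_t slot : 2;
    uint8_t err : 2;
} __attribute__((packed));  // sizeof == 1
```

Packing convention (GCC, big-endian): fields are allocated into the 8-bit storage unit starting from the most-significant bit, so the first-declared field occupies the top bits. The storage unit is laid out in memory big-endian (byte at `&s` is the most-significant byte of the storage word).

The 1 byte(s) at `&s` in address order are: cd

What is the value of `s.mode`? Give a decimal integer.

[0]=0xcd (big-endian) → word 0xcd
mode [6+:2] = (word>>6) & 0x3 = 3  ←
bank [5+:1] = (word>>5) & 0x1 = 0
type [4+:1] = (word>>4) & 0x1 = 0
slot [2+:2] = (word>>2) & 0x3 = 3
err [0+:2] = (word>>0) & 0x3 = 1

3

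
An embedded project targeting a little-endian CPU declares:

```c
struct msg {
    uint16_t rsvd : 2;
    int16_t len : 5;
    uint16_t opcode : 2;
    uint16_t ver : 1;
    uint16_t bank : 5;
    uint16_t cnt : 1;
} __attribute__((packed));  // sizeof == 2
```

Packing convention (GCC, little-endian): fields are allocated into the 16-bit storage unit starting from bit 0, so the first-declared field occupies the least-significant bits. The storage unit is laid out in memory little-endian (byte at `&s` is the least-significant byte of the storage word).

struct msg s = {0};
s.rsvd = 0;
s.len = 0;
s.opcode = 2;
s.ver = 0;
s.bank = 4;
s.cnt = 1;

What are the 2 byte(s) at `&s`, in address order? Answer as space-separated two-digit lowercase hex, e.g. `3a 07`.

00 91

rsvd (2b) val=0 bits=0x0 at bit 0: 0x0000
len (5b) val=0 bits=0x0 at bit 2: 0x0000
opcode (2b) val=2 bits=0x2 at bit 7: 0x0100
ver (1b) val=0 bits=0x0 at bit 9: 0x0100
bank (5b) val=4 bits=0x4 at bit 10: 0x1100
cnt (1b) val=1 bits=0x1 at bit 15: 0x9100
word = 0x9100 → little-endian bytes:
  [0]=0x00  [1]=0x91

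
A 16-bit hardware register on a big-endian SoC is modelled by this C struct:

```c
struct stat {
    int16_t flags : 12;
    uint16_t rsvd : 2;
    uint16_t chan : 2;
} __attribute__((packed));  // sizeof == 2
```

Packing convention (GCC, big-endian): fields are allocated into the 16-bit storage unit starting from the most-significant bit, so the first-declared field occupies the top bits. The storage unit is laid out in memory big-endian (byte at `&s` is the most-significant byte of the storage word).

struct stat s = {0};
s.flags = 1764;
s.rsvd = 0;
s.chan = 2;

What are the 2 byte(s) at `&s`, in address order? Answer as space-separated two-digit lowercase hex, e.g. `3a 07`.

[4+:12] flags=1764 & 0xfff = 0x6e4; word=0x6e40
[2+:2] rsvd=0 & 0x3 = 0x0; word=0x6e40
[0+:2] chan=2 & 0x3 = 0x2; word=0x6e42
word = 0x6e42 → big-endian bytes:
  [0]=0x6e  [1]=0x42

6e 42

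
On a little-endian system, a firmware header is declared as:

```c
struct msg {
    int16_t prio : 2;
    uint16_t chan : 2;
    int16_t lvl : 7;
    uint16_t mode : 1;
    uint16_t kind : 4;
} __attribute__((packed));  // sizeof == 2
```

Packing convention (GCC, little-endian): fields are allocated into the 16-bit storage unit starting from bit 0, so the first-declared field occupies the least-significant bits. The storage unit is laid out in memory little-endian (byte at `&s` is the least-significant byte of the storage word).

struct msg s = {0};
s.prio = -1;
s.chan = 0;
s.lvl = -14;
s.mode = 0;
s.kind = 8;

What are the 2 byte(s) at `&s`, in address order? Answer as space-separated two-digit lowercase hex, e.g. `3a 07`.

23 87

prio:2 = -1 → 0x3 << 0 → word 0x0003
chan:2 = 0 → 0x0 << 2 → word 0x0003
lvl:7 = -14 → 0x72 << 4 → word 0x0723
mode:1 = 0 → 0x0 << 11 → word 0x0723
kind:4 = 8 → 0x8 << 12 → word 0x8723
word = 0x8723 → little-endian bytes:
  [0]=0x23  [1]=0x87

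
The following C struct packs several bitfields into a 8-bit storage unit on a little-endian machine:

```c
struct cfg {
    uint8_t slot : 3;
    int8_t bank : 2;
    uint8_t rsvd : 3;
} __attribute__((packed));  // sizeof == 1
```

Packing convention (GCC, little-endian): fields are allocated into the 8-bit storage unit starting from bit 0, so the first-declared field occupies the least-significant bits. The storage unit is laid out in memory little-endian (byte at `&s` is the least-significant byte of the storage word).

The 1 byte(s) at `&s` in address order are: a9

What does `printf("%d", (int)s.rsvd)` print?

[0]=0xa9 (little-endian) → word 0xa9
slot [0+:3] = (word>>0) & 0x7 = 1
bank [3+:2] = (word>>3) & 0x3 = 1
rsvd [5+:3] = (word>>5) & 0x7 = 5  ←

5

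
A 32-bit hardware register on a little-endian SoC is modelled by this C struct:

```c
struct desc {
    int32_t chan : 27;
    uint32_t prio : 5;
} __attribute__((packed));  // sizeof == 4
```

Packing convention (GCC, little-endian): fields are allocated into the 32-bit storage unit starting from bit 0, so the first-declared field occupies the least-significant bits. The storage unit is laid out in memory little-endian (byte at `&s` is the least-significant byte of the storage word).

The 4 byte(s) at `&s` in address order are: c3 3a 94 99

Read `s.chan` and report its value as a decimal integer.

26491587

[0]=0xc3 [1]=0x3a [2]=0x94 [3]=0x99 (little-endian) → word 0x99943ac3
chan [0+:27] = (word>>0) & 0x7ffffff = 26491587  ←
prio [27+:5] = (word>>27) & 0x1f = 19
chan signed 27b, MSB=0: value = 26491587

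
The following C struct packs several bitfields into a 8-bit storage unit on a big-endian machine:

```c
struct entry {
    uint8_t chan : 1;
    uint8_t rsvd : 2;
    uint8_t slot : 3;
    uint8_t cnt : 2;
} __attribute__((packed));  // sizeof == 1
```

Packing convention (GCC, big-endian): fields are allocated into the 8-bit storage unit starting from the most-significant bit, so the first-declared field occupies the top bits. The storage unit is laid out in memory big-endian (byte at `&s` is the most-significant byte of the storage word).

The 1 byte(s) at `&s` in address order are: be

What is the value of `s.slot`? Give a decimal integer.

7

[0]=0xbe (big-endian) → word 0xbe
chan:1 @ bit 7 → (0xbe>>7)&0x1 = 0x1
rsvd:2 @ bit 5 → (0xbe>>5)&0x3 = 0x1
slot:3 @ bit 2 → (0xbe>>2)&0x7 = 0x7  ←
cnt:2 @ bit 0 → (0xbe>>0)&0x3 = 0x2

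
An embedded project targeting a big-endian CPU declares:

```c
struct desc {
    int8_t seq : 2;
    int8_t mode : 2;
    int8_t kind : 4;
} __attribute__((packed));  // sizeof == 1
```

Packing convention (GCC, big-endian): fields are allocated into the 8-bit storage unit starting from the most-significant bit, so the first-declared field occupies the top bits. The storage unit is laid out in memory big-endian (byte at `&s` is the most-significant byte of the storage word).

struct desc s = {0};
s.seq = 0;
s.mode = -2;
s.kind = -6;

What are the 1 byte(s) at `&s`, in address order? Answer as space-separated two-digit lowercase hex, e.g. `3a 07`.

[6+:2] seq=0 & 0x3 = 0x0; word=0x00
[4+:2] mode=-2 & 0x3 = 0x2; word=0x20
[0+:4] kind=-6 & 0xf = 0xa; word=0x2a
word = 0x2a → big-endian bytes:
  [0]=0x2a

2a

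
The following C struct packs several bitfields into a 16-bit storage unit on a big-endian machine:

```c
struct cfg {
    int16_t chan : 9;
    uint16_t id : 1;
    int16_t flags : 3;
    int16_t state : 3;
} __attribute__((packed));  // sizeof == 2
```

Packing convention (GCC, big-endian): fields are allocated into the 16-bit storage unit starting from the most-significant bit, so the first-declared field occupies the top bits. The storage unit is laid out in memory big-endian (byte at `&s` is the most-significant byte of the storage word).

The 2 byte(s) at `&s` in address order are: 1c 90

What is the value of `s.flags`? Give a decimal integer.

[0]=0x1c [1]=0x90 (big-endian) → word 0x1c90
chan [7+:9] = (word>>7) & 0x1ff = 57
id [6+:1] = (word>>6) & 0x1 = 0
flags [3+:3] = (word>>3) & 0x7 = 2  ←
state [0+:3] = (word>>0) & 0x7 = 0
flags signed 3b, MSB=0: value = 2

2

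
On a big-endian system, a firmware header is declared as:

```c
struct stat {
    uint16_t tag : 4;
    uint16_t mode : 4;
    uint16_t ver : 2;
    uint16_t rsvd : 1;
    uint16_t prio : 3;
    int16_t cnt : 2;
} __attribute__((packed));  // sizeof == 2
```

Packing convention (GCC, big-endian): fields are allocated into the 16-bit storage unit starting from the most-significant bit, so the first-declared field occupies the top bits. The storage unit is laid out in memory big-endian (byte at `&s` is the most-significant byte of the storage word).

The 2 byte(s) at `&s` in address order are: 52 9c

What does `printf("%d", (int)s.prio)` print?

7

[0]=0x52 [1]=0x9c (big-endian) → word 0x529c
tag [12+:4] = (word>>12) & 0xf = 5
mode [8+:4] = (word>>8) & 0xf = 2
ver [6+:2] = (word>>6) & 0x3 = 2
rsvd [5+:1] = (word>>5) & 0x1 = 0
prio [2+:3] = (word>>2) & 0x7 = 7  ←
cnt [0+:2] = (word>>0) & 0x3 = 0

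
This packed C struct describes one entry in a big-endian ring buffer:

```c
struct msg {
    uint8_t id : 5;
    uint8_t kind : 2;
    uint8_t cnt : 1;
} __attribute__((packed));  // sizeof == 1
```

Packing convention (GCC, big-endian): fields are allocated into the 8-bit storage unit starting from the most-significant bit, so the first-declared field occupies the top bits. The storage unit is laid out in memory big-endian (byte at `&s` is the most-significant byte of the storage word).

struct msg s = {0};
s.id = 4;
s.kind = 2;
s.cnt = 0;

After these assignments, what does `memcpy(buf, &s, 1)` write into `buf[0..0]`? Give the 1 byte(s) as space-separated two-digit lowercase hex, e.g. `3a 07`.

24

id:5 = 4 → 0x4 << 3 → word 0x20
kind:2 = 2 → 0x2 << 1 → word 0x24
cnt:1 = 0 → 0x0 << 0 → word 0x24
word = 0x24 → big-endian bytes:
  [0]=0x24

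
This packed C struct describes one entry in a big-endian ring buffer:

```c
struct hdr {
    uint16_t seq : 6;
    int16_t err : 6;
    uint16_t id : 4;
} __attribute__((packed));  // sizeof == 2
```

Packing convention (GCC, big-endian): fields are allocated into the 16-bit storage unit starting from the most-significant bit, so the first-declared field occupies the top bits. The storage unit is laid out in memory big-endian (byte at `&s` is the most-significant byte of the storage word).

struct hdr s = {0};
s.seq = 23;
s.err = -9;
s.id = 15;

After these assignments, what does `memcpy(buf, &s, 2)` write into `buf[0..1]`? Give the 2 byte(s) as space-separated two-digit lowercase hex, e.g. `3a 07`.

[10+:6] seq=23 & 0x3f = 0x17; word=0x5c00
[4+:6] err=-9 & 0x3f = 0x37; word=0x5f70
[0+:4] id=15 & 0xf = 0xf; word=0x5f7f
word = 0x5f7f → big-endian bytes:
  [0]=0x5f  [1]=0x7f

5f 7f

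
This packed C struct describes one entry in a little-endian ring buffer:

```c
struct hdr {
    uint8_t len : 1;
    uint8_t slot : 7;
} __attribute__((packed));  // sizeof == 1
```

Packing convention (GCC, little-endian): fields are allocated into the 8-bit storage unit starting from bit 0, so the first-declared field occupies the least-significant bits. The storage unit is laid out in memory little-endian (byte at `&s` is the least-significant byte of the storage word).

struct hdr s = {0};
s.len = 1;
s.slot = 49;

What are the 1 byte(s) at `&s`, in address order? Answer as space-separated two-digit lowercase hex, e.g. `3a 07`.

len (1b) val=1 bits=0x1 at bit 0: 0x01
slot (7b) val=49 bits=0x31 at bit 1: 0x63
word = 0x63 → little-endian bytes:
  [0]=0x63

63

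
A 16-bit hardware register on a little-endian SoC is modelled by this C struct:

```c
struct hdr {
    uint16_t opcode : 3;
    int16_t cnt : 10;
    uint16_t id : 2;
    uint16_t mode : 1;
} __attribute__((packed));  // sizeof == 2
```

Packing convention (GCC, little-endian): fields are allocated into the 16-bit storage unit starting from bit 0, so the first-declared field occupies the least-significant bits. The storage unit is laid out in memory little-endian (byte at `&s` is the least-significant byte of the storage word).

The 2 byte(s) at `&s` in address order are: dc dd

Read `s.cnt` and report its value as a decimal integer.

-69

[0]=0xdc [1]=0xdd (little-endian) → word 0xdddc
opcode [0+:3] = (word>>0) & 0x7 = 4
cnt [3+:10] = (word>>3) & 0x3ff = 955  ←
id [13+:2] = (word>>13) & 0x3 = 2
mode [15+:1] = (word>>15) & 0x1 = 1
cnt signed 10b, MSB=1: 955 - 1024 = -69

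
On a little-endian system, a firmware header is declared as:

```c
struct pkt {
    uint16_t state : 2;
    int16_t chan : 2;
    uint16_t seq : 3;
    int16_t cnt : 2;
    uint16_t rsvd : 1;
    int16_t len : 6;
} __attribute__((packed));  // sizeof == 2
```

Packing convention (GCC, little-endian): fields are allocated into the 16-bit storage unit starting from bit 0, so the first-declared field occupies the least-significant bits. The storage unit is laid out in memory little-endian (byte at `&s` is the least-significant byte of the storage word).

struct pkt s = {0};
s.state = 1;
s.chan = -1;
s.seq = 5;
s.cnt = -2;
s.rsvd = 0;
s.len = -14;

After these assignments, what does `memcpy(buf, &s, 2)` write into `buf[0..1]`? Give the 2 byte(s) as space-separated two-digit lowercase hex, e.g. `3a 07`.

state (2b) val=1 bits=0x1 at bit 0: 0x0001
chan (2b) val=-1 bits=0x3 at bit 2: 0x000d
seq (3b) val=5 bits=0x5 at bit 4: 0x005d
cnt (2b) val=-2 bits=0x2 at bit 7: 0x015d
rsvd (1b) val=0 bits=0x0 at bit 9: 0x015d
len (6b) val=-14 bits=0x32 at bit 10: 0xc95d
word = 0xc95d → little-endian bytes:
  [0]=0x5d  [1]=0xc9

5d c9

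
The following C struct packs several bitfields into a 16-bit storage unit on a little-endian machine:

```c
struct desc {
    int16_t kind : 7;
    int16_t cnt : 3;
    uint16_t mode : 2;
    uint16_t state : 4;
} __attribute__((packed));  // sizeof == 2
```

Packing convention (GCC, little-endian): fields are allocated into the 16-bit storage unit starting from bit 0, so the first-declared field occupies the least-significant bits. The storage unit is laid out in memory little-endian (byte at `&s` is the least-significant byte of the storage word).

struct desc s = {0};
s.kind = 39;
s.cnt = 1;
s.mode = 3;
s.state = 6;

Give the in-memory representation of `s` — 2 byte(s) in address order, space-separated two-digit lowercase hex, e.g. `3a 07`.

a7 6c

kind:7 = 39 → 0x27 << 0 → word 0x0027
cnt:3 = 1 → 0x1 << 7 → word 0x00a7
mode:2 = 3 → 0x3 << 10 → word 0x0ca7
state:4 = 6 → 0x6 << 12 → word 0x6ca7
word = 0x6ca7 → little-endian bytes:
  [0]=0xa7  [1]=0x6c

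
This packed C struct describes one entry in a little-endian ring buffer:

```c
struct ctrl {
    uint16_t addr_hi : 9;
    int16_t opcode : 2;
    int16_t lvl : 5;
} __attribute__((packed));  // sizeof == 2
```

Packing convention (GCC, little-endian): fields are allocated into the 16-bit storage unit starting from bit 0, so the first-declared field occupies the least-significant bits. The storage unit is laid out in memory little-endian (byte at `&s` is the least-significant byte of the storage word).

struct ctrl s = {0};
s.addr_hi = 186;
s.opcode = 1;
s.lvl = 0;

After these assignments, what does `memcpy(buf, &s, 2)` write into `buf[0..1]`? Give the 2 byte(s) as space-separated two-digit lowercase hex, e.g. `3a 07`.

ba 02

addr_hi (9b) val=186 bits=0xba at bit 0: 0x00ba
opcode (2b) val=1 bits=0x1 at bit 9: 0x02ba
lvl (5b) val=0 bits=0x0 at bit 11: 0x02ba
word = 0x02ba → little-endian bytes:
  [0]=0xba  [1]=0x02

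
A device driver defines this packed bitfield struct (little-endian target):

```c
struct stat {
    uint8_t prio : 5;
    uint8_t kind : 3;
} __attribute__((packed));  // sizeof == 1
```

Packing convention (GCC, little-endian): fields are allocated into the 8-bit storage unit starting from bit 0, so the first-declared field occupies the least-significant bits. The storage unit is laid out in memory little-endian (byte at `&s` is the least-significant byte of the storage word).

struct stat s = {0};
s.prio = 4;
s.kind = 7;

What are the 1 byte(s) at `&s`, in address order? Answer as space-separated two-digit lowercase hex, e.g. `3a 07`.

e4

prio (5b) val=4 bits=0x4 at bit 0: 0x04
kind (3b) val=7 bits=0x7 at bit 5: 0xe4
word = 0xe4 → little-endian bytes:
  [0]=0xe4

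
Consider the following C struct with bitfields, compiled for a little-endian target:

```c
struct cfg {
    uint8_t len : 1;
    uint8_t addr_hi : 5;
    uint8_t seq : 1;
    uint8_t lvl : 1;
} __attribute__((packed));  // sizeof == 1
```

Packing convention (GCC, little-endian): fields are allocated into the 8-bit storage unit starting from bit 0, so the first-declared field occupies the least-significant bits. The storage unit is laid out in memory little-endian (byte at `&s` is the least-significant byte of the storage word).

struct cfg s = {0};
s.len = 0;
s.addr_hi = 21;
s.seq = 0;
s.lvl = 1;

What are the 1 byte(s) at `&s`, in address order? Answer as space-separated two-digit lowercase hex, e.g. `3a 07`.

len (1b) val=0 bits=0x0 at bit 0: 0x00
addr_hi (5b) val=21 bits=0x15 at bit 1: 0x2a
seq (1b) val=0 bits=0x0 at bit 6: 0x2a
lvl (1b) val=1 bits=0x1 at bit 7: 0xaa
word = 0xaa → little-endian bytes:
  [0]=0xaa

aa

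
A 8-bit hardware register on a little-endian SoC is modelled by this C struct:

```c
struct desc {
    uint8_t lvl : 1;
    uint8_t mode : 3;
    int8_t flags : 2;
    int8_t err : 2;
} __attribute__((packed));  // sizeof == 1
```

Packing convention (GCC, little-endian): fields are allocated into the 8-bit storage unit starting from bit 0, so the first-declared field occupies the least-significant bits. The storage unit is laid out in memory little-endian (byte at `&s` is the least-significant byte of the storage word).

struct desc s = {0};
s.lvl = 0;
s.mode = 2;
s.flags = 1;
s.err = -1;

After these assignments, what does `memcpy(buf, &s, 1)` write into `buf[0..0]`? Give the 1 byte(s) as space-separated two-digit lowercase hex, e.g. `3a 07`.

d4

lvl:1 = 0 → 0x0 << 0 → word 0x00
mode:3 = 2 → 0x2 << 1 → word 0x04
flags:2 = 1 → 0x1 << 4 → word 0x14
err:2 = -1 → 0x3 << 6 → word 0xd4
word = 0xd4 → little-endian bytes:
  [0]=0xd4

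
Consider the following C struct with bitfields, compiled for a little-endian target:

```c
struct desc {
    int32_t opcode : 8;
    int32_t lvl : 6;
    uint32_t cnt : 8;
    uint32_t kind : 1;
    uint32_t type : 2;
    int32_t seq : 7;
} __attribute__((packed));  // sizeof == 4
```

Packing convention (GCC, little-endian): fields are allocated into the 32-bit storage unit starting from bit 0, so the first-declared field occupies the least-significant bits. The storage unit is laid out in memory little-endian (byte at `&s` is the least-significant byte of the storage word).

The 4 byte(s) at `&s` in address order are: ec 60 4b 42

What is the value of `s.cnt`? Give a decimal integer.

[0]=0xec [1]=0x60 [2]=0x4b [3]=0x42 (little-endian) → word 0x424b60ec
opcode:8 @ bit 0 → (0x424b60ec>>0)&0xff = 0xec
lvl:6 @ bit 8 → (0x424b60ec>>8)&0x3f = 0x20
cnt:8 @ bit 14 → (0x424b60ec>>14)&0xff = 0x2d  ←
kind:1 @ bit 22 → (0x424b60ec>>22)&0x1 = 0x1
type:2 @ bit 23 → (0x424b60ec>>23)&0x3 = 0x0
seq:7 @ bit 25 → (0x424b60ec>>25)&0x7f = 0x21

45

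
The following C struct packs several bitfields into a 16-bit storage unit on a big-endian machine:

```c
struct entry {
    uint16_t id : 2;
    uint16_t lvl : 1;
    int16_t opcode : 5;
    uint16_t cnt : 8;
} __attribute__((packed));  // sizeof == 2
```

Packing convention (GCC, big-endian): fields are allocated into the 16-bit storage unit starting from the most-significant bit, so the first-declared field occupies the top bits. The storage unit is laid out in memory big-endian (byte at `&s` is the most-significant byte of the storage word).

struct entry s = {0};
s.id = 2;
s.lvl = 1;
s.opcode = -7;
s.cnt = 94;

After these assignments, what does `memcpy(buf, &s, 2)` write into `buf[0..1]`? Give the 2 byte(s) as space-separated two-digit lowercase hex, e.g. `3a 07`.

[14+:2] id=2 & 0x3 = 0x2; word=0x8000
[13+:1] lvl=1 & 0x1 = 0x1; word=0xa000
[8+:5] opcode=-7 & 0x1f = 0x19; word=0xb900
[0+:8] cnt=94 & 0xff = 0x5e; word=0xb95e
word = 0xb95e → big-endian bytes:
  [0]=0xb9  [1]=0x5e

b9 5e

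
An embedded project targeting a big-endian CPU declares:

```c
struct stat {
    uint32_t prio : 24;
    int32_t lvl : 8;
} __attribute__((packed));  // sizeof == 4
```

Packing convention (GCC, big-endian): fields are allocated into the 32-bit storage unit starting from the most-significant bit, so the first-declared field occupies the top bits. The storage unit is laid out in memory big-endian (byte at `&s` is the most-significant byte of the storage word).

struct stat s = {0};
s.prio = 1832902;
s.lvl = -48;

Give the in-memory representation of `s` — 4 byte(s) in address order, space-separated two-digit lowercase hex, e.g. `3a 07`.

1b f7 c6 d0

prio:24 = 1832902 → 0x1bf7c6 << 8 → word 0x1bf7c600
lvl:8 = -48 → 0xd0 << 0 → word 0x1bf7c6d0
word = 0x1bf7c6d0 → big-endian bytes:
  [0]=0x1b  [1]=0xf7  [2]=0xc6  [3]=0xd0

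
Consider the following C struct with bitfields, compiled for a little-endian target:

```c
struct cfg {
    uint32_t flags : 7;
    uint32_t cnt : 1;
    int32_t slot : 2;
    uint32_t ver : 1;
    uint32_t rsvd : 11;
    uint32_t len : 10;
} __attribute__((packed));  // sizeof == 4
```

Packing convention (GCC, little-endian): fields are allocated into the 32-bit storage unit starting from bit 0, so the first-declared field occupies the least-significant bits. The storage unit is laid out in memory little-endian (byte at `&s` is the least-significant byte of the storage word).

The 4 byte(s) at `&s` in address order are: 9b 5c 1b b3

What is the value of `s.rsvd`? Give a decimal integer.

[0]=0x9b [1]=0x5c [2]=0x1b [3]=0xb3 (little-endian) → word 0xb31b5c9b
flags:7 @ bit 0 → (0xb31b5c9b>>0)&0x7f = 0x1b
cnt:1 @ bit 7 → (0xb31b5c9b>>7)&0x1 = 0x1
slot:2 @ bit 8 → (0xb31b5c9b>>8)&0x3 = 0x0
ver:1 @ bit 10 → (0xb31b5c9b>>10)&0x1 = 0x1
rsvd:11 @ bit 11 → (0xb31b5c9b>>11)&0x7ff = 0x36b  ←
len:10 @ bit 22 → (0xb31b5c9b>>22)&0x3ff = 0x2cc

875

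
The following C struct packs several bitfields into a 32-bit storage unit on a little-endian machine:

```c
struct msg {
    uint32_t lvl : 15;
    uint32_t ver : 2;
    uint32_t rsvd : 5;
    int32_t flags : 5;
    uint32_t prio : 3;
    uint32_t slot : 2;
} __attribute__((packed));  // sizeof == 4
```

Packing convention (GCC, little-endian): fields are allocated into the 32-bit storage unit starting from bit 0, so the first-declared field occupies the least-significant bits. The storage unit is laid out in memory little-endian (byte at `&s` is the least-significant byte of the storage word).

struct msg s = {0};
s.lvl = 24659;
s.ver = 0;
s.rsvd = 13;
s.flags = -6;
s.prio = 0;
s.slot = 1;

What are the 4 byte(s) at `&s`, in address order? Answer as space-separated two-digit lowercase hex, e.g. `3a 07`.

lvl (15b) val=24659 bits=0x6053 at bit 0: 0x00006053
ver (2b) val=0 bits=0x0 at bit 15: 0x00006053
rsvd (5b) val=13 bits=0xd at bit 17: 0x001a6053
flags (5b) val=-6 bits=0x1a at bit 22: 0x069a6053
prio (3b) val=0 bits=0x0 at bit 27: 0x069a6053
slot (2b) val=1 bits=0x1 at bit 30: 0x469a6053
word = 0x469a6053 → little-endian bytes:
  [0]=0x53  [1]=0x60  [2]=0x9a  [3]=0x46

53 60 9a 46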